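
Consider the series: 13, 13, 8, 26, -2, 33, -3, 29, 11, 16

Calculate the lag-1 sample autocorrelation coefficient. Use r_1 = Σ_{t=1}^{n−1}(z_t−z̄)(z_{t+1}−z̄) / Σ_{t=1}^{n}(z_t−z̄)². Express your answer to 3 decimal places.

Mean z̄ = (13 + 13 + 8 + 26 − 2 + 33 − 3 + 29 + 11 + 16)/10 = 14.4000
Numerator Σ_{t=1}^{9}(z_t−z̄)(z_{t+1}−z̄) = -1191.3600
Denominator Σ(z_t−z̄)² = 1324.4000
r_1 = -1191.3600 / 1324.4000 = -0.900

-0.900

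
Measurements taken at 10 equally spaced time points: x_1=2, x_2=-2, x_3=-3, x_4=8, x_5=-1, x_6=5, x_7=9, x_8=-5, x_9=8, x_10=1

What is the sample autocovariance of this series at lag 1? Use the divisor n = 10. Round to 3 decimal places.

Mean x̄ = (2 − 2 − 3 + 8 − 1 + 5 + 9 − 5 + 8 + 1)/10 = 2.2000
Σ_{t=1}^{9}(x_t−x̄)(x_{t+1}−x̄) = -113.6400
γ_1 = -113.6400 / 10 = -11.364

-11.364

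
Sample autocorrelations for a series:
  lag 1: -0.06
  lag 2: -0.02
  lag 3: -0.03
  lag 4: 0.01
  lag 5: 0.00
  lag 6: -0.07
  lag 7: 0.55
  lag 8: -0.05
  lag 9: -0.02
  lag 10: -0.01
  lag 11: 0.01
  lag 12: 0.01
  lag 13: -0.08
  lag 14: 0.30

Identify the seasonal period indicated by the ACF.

The largest autocorrelation is r_7 = 0.55, with a weaker echo at lag 14 (0.30); the remaining lags stay at or below 0.01.
The dominant spike at lag 7 indicates a seasonal period of 7.

7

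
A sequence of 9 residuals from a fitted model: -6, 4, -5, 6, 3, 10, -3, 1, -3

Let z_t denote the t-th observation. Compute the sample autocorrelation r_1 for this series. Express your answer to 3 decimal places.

Mean z̄ = (-6 + 4 − 5 + 6 + 3 + 10 − 3 + 1 − 3)/9 = 0.7778
Numerator Σ_{t=1}^{8}(z_t−z̄)(z_{t+1}−z̄) = -75.0494
Denominator Σ(z_t−z̄)² = 235.5556
r_1 = -75.0494 / 235.5556 = -0.319

-0.319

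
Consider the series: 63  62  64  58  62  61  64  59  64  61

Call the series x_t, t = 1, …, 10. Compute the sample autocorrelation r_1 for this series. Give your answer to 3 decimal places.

Mean x̄ = (63 + 62 + 64 + 58 + 62 + 61 + 64 + 59 + 64 + 61)/10 = 61.8000
Numerator Σ_{t=1}^{9}(x_t−x̄)(x_{t+1}−x̄) = -24.4400
Denominator Σ(x_t−x̄)² = 39.6000
r_1 = -24.4400 / 39.6000 = -0.617

-0.617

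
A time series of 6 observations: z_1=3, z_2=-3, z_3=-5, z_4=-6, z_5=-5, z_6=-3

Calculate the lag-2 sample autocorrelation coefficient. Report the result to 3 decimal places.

-0.168

Mean z̄ = (3 − 3 − 5 − 6 − 5 − 3)/6 = -3.1667
Deviations from mean: 6.1667, 0.1667, -1.8333, -2.8333, -1.8333, 0.1667
Numerator Σ_{t=1}^{4}(z_t−z̄)(z_{t+2}−z̄) = -8.8889
Denominator Σ(z_t−z̄)² = 52.8333
r_2 = -8.8889 / 52.8333 = -0.168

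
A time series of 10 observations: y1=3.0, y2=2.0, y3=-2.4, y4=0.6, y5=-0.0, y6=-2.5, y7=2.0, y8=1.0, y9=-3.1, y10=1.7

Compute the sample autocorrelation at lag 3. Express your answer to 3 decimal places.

Mean ȳ = (3.0 + 2.0 − 2.4 + 0.6 − 0.0 − 2.5 + 2.0 + 1.0 − 3.1 + 1.7)/10 = 0.2300
Numerator Σ_{t=1}^{7}(y_t−ȳ)(y_{t+3}−ȳ) = 19.9683
Denominator Σ(y_t−ȳ)² = 42.3410
r_3 = 19.9683 / 42.3410 = 0.472

0.472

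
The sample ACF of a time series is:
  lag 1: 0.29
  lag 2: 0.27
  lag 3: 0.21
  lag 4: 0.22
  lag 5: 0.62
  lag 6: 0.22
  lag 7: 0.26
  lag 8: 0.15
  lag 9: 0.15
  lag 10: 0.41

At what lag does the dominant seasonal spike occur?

5

The largest autocorrelation is r_5 = 0.62, with a weaker echo at lag 10 (0.41); the remaining lags stay at or below 0.29. The elevated value at lag 1 (0.29), dropping to 0.27 at lag 2, reflects decaying short-term dependence rather than seasonality.
The dominant spike at lag 5 indicates a seasonal period of 5.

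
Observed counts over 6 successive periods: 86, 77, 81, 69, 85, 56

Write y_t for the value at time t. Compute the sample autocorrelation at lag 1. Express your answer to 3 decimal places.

Mean ȳ = (86 + 77 + 81 + 69 + 85 + 56)/6 = 75.6667
Deviations from mean: 10.3333, 1.3333, 5.3333, -6.6667, 9.3333, -19.6667
Σ(y_t−ȳ)(y_{t+1}−ȳ) = (13.7778) + (7.1111) + (-35.5556) + (-62.2222) + (-183.5556) = -260.4444
Denominator Σ(y_t−ȳ)² = 655.3333
r_1 = -260.4444 / 655.3333 = -0.397

-0.397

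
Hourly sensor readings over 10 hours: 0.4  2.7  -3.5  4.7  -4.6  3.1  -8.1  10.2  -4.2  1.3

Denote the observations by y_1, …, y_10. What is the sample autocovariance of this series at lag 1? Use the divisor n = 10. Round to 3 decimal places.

-21.683

Mean ȳ = (0.4 + 2.7 − 3.5 + 4.7 − 4.6 + 3.1 − 8.1 + 10.2 − 4.2 + 1.3)/10 = 0.2000
Σ_{t=1}^{9}(y_t−ȳ)(y_{t+1}−ȳ) = -216.8300
γ_1 = -216.8300 / 10 = -21.683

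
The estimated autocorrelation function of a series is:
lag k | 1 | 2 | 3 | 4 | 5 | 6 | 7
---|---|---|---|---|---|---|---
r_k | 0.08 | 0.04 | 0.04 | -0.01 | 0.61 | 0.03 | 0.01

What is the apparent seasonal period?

The largest autocorrelation is r_5 = 0.61; the remaining lags stay at or below 0.08.
The dominant spike at lag 5 indicates a seasonal period of 5.

5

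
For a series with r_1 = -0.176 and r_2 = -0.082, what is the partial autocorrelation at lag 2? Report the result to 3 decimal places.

φ_{22} = (r_2 − r_1²) / (1 − r_1²)
r_1² = (-0.176)² = 0.030976
Numerator = -0.082 − 0.0310 = -0.1130; denominator = 1 − 0.0310 = 0.9690
φ_{22} = -0.1130 / 0.9690 = -0.117

-0.117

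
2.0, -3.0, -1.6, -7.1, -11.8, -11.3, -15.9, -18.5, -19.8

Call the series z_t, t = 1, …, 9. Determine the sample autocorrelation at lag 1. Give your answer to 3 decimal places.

0.637

Mean z̄ = (2.0 − 3.0 − 1.6 − 7.1 − 11.8 − 11.3 − 15.9 − 18.5 − 19.8)/9 = -9.6667
Numerator Σ_{t=1}^{8}(z_t−z̄)(z_{t+1}−z̄) = 305.0222
Denominator Σ(z_t−z̄)² = 479.0000
r_1 = 305.0222 / 479.0000 = 0.637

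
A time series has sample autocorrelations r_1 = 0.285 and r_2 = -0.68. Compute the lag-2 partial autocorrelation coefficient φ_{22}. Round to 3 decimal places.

φ_{22} = (r_2 − r_1²) / (1 − r_1²)
r_1² = (0.285)² = 0.081225
Numerator = -0.68 − 0.0812 = -0.7612; denominator = 1 − 0.0812 = 0.9188
φ_{22} = -0.7612 / 0.9188 = -0.829

-0.829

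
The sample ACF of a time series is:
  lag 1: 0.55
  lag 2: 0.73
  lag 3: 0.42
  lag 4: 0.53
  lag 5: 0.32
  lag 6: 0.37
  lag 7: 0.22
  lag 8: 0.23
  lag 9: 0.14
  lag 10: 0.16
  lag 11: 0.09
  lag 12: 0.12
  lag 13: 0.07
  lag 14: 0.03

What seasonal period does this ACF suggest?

2

The largest autocorrelation is r_2 = 0.73; the remaining lags stay at or below 0.55.
The dominant spike at lag 2 indicates a seasonal period of 2.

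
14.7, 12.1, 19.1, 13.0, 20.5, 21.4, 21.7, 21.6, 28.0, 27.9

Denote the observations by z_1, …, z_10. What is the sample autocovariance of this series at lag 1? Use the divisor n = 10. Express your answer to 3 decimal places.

Mean z̄ = (14.7 + 12.1 + 19.1 + 13.0 + 20.5 + 21.4 + 21.7 + 21.6 + 28.0 + 27.9)/10 = 20.0000
Σ_{t=1}^{9}(z_t−z̄)(z_{t+1}−z̄) = 133.5800
γ_1 = 133.5800 / 10 = 13.358

13.358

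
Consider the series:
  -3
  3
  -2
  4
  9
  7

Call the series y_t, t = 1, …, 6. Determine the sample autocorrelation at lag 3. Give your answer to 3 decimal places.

-0.228

Mean ȳ = (-3 + 3 − 2 + 4 + 9 + 7)/6 = 3.0000
Deviations from mean: -6.0000, 0.0000, -5.0000, 1.0000, 6.0000, 4.0000
Numerator Σ_{t=1}^{3}(y_t−ȳ)(y_{t+3}−ȳ) = -26.0000
Denominator Σ(y_t−ȳ)² = 114.0000
r_3 = -26.0000 / 114.0000 = -0.228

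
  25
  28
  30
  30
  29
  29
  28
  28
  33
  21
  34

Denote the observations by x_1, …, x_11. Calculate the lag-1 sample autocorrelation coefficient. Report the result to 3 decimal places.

-0.586

Mean x̄ = (25 + 28 + 30 + 30 + 29 + 29 + 28 + 28 + 33 + 21 + 34)/11 = 28.6364
Numerator Σ_{t=1}^{10}(x_t−x̄)(x_{t+1}−x̄) = -72.9504
Denominator Σ(x_t−x̄)² = 124.5455
r_1 = -72.9504 / 124.5455 = -0.586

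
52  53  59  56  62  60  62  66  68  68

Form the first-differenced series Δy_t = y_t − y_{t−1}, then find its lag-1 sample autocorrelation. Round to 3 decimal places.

First differences Δy: 1, 6, -3, 6, -2, 2, 4, 2, 0
Mean of differences = 1.7778
Numerator Σ(Δy_t−Δȳ)(Δy_{t+1}−Δȳ) = -59.8272
Denominator Σ(Δy_t−Δȳ)² = 81.5556
r_1(Δy) = -59.8272 / 81.5556 = -0.734

-0.734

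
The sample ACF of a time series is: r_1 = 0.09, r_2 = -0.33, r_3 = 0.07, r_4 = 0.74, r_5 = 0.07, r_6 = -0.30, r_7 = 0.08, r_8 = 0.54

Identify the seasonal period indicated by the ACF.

The largest autocorrelation is r_4 = 0.74, with a weaker echo at lag 8 (0.54); the remaining lags stay at or below 0.09.
The dominant spike at lag 4 indicates a seasonal period of 4.

4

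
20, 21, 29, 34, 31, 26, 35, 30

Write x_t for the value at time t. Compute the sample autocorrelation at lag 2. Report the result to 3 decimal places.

Mean x̄ = (20 + 21 + 29 + 34 + 31 + 26 + 35 + 30)/8 = 28.2500
Deviations from mean: -8.2500, -7.2500, 0.7500, 5.7500, 2.7500, -2.2500, 6.7500, 1.7500
Σ(x_t−x̄)(x_{t+2}−x̄) = (-6.1875) + (-41.6875) + (2.0625) + (-12.9375) + (18.5625) + (-3.9375) = -44.1250
Denominator Σ(x_t−x̄)² = 215.5000
r_2 = -44.1250 / 215.5000 = -0.205

-0.205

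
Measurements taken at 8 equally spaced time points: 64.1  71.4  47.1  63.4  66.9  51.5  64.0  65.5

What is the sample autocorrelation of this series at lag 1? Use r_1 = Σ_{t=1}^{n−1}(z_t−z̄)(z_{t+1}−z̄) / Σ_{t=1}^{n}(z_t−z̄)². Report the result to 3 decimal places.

Mean z̄ = (64.1 + 71.4 + 47.1 + 63.4 + 66.9 + 51.5 + 64.0 + 65.5)/8 = 61.7375
Deviations from mean: 2.3625, 9.6625, -14.6375, 1.6625, 5.1625, -10.2375, 2.2625, 3.7625
Σ(z_t−z̄)(z_{t+1}−z̄) = (22.8277) + (-141.4348) + (-24.3348) + (8.5827) + (-52.8511) + (-23.1623) + (8.5127) = -201.8602
Denominator Σ(z_t−z̄)² = 466.6988
r_1 = -201.8602 / 466.6988 = -0.433

-0.433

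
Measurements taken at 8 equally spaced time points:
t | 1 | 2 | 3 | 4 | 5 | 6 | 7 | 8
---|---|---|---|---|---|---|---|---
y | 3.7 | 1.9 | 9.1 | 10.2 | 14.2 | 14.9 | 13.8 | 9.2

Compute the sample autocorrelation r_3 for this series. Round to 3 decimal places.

-0.254

Mean ȳ = (3.7 + 1.9 + 9.1 + 10.2 + 14.2 + 14.9 + 13.8 + 9.2)/8 = 9.6250
Deviations from mean: -5.9250, -7.7250, -0.5250, 0.5750, 4.5750, 5.2750, 4.1750, -0.4250
Numerator Σ_{t=1}^{5}(y_t−ȳ)(y_{t+3}−ȳ) = -41.0619
Denominator Σ(y_t−ȳ)² = 161.7550
r_3 = -41.0619 / 161.7550 = -0.254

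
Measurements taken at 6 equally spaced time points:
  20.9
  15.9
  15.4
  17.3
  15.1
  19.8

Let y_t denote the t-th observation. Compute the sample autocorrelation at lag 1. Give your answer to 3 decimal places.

Mean ȳ = (20.9 + 15.9 + 15.4 + 17.3 + 15.1 + 19.8)/6 = 17.4000
Deviations from mean: 3.5000, -1.5000, -2.0000, -0.1000, -2.3000, 2.4000
Numerator Σ_{t=1}^{5}(y_t−ȳ)(y_{t+1}−ȳ) = -7.3400
Denominator Σ(y_t−ȳ)² = 29.5600
r_1 = -7.3400 / 29.5600 = -0.248

-0.248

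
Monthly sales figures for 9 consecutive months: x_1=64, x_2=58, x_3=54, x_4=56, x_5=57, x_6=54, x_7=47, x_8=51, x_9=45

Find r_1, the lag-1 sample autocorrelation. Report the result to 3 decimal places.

0.351

Mean x̄ = (64 + 58 + 54 + 56 + 57 + 54 + 47 + 51 + 45)/9 = 54.0000
Numerator Σ_{t=1}^{8}(x_t−x̄)(x_{t+1}−x̄) = 94.0000
Denominator Σ(x_t−x̄)² = 268.0000
r_1 = 94.0000 / 268.0000 = 0.351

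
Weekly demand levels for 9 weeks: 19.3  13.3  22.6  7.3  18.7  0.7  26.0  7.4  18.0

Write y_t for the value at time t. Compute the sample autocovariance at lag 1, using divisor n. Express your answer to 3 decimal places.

-47.287

Mean ȳ = (19.3 + 13.3 + 22.6 + 7.3 + 18.7 + 0.7 + 26.0 + 7.4 + 18.0)/9 = 14.8111
Σ_{t=1}^{8}(y_t−ȳ)(y_{t+1}−ȳ) = -425.5857
γ_1 = -425.5857 / 9 = -47.287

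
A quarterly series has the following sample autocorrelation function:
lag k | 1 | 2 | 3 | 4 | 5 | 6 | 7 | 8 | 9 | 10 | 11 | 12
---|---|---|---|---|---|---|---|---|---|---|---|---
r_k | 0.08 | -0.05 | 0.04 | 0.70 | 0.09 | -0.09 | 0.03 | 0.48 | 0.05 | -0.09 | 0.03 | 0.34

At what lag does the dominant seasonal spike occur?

4

The largest autocorrelation is r_4 = 0.70, with weaker echoes at lags 8 (0.48) and 12 (0.34); the remaining lags stay at or below 0.09.
The dominant spike at lag 4 indicates a seasonal period of 4.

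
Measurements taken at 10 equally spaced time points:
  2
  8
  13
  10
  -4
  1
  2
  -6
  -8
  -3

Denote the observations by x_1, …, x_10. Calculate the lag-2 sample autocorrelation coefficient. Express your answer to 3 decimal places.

Mean x̄ = (2 + 8 + 13 + 10 − 4 + 1 + 2 − 6 − 8 − 3)/10 = 1.5000
Numerator Σ_{t=1}^{8}(x_t−x̄)(x_{t+2}−x̄) = 23.5000
Denominator Σ(x_t−x̄)² = 444.5000
r_2 = 23.5000 / 444.5000 = 0.053

0.053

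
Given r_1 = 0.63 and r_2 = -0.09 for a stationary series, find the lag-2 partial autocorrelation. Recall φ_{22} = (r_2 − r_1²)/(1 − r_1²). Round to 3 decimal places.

φ_{22} = (r_2 − r_1²) / (1 − r_1²)
r_1² = (0.63)² = 0.3969
Numerator = -0.09 − 0.3969 = -0.4869; denominator = 1 − 0.3969 = 0.6031
φ_{22} = -0.4869 / 0.6031 = -0.807

-0.807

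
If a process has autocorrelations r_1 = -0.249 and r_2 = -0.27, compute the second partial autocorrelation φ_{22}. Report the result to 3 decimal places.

φ_{22} = (r_2 − r_1²) / (1 − r_1²)
r_1² = (-0.249)² = 0.062001
Numerator = -0.27 − 0.0620 = -0.3320; denominator = 1 − 0.0620 = 0.9380
φ_{22} = -0.3320 / 0.9380 = -0.354

-0.354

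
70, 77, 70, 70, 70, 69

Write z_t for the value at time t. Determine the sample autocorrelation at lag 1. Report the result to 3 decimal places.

-0.182

Mean z̄ = (70 + 77 + 70 + 70 + 70 + 69)/6 = 71.0000
Deviations from mean: -1.0000, 6.0000, -1.0000, -1.0000, -1.0000, -2.0000
Σ(z_t−z̄)(z_{t+1}−z̄) = (-6.0000) + (-6.0000) + (1.0000) + (1.0000) + (2.0000) = -8.0000
Denominator Σ(z_t−z̄)² = 44.0000
r_1 = -8.0000 / 44.0000 = -0.182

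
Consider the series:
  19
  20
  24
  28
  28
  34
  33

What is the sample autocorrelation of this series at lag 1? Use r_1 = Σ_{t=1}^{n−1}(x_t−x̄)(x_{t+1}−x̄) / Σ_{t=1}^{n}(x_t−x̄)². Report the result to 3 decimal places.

Mean x̄ = (19 + 20 + 24 + 28 + 28 + 34 + 33)/7 = 26.5714
Deviations from mean: -7.5714, -6.5714, -2.5714, 1.4286, 1.4286, 7.4286, 6.4286
Σ(x_t−x̄)(x_{t+1}−x̄) = (49.7551) + (16.8980) + (-3.6735) + (2.0408) + (10.6122) + (47.7551) = 123.3878
Denominator Σ(x_t−x̄)² = 207.7143
r_1 = 123.3878 / 207.7143 = 0.594

0.594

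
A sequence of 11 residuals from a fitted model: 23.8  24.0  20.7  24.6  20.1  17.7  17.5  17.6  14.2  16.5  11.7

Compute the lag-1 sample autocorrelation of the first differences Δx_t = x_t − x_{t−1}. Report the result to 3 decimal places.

-0.640

First differences Δx: 0.2, -3.3, 3.9, -4.5, -2.4, -0.2, 0.1, -3.4, 2.3, -4.8
Mean of differences = -1.2100
Numerator Σ(Δx_t−Δx̄)(Δx_{t+1}−Δx̄) = -49.5591
Denominator Σ(Δx_t−Δx̄)² = 77.4490
r_1(Δx) = -49.5591 / 77.4490 = -0.640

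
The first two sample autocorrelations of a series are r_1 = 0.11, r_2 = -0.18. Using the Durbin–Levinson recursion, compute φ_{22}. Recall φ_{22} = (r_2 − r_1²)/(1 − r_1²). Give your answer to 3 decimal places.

-0.194

φ_{22} = (r_2 − r_1²) / (1 − r_1²)
r_1² = (0.11)² = 0.0121
Numerator = -0.18 − 0.0121 = -0.1921; denominator = 1 − 0.0121 = 0.9879
φ_{22} = -0.1921 / 0.9879 = -0.194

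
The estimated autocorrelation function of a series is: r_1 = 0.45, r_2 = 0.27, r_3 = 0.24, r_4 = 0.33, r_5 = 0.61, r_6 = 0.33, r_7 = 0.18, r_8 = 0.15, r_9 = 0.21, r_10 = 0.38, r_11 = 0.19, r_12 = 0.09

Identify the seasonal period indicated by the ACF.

The largest autocorrelation is r_5 = 0.61; the remaining lags stay at or below 0.45. The elevated value at lag 1 (0.45), dropping to 0.27 at lag 2, reflects decaying short-term dependence rather than seasonality.
The dominant spike at lag 5 indicates a seasonal period of 5.

5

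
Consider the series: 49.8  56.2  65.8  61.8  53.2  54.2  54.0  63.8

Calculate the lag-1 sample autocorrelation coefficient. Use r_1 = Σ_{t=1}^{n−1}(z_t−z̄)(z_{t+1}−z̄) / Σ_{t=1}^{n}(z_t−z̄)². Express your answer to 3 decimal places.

Mean z̄ = (49.8 + 56.2 + 65.8 + 61.8 + 53.2 + 54.2 + 54.0 + 63.8)/8 = 57.3500
Σ(z_t−z̄)(z_{t+1}−z̄) = (8.6825) + (-9.7175) + (37.6025) + (-18.4675) + (13.0725) + (10.5525) + (-21.6075) = 20.1175
Denominator Σ(z_t−z̄)² = 229.5000
r_1 = 20.1175 / 229.5000 = 0.088

0.088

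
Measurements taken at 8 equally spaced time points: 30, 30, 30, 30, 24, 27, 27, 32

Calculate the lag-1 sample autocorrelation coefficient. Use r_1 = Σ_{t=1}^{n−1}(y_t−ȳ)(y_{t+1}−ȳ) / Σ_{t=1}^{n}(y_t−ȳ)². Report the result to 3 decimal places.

Mean ȳ = (30 + 30 + 30 + 30 + 24 + 27 + 27 + 32)/8 = 28.7500
Deviations from mean: 1.2500, 1.2500, 1.2500, 1.2500, -4.7500, -1.7500, -1.7500, 3.2500
Numerator Σ_{t=1}^{7}(y_t−ȳ)(y_{t+1}−ȳ) = 4.4375
Denominator Σ(y_t−ȳ)² = 45.5000
r_1 = 4.4375 / 45.5000 = 0.098

0.098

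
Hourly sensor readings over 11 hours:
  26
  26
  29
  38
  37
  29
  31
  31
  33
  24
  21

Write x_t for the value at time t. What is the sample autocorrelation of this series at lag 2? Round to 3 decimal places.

-0.217

Mean x̄ = (26 + 26 + 29 + 38 + 37 + 29 + 31 + 31 + 33 + 24 + 21)/11 = 29.5455
Numerator Σ_{t=1}^{9}(x_t−x̄)(x_{t+2}−x̄) = -59.2314
Denominator Σ(x_t−x̄)² = 272.7273
r_2 = -59.2314 / 272.7273 = -0.217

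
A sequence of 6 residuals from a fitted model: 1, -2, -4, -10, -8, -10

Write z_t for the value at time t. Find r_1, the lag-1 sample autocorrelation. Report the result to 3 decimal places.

0.423

Mean z̄ = (1 − 2 − 4 − 10 − 8 − 10)/6 = -5.5000
Deviations from mean: 6.5000, 3.5000, 1.5000, -4.5000, -2.5000, -4.5000
Numerator Σ_{t=1}^{5}(z_t−z̄)(z_{t+1}−z̄) = 43.7500
Denominator Σ(z_t−z̄)² = 103.5000
r_1 = 43.7500 / 103.5000 = 0.423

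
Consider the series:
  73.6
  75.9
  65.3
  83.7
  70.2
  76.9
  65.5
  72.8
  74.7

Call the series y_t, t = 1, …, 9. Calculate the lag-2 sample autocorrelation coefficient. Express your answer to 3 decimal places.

0.369

Mean ȳ = (73.6 + 75.9 + 65.3 + 83.7 + 70.2 + 76.9 + 65.5 + 72.8 + 74.7)/9 = 73.1778
Σ(y_t−ȳ)(y_{t+2}−ȳ) = (-3.3262) + (28.6438) + (23.4583) + (39.1660) + (22.8627) + (-1.4062) + (-11.6873) = 97.7112
Denominator Σ(y_t−ȳ)² = 264.4956
r_2 = 97.7112 / 264.4956 = 0.369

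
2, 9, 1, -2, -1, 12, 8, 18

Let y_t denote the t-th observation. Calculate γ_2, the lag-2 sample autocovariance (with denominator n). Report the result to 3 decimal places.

Mean ȳ = (2 + 9 + 1 − 2 − 1 + 12 + 8 + 18)/8 = 5.8750
Deviations: -3.8750, 3.1250, -4.8750, -7.8750, -6.8750, 6.1250, 2.1250, 12.1250
Σ_{t=1}^{6}(y_t−ȳ)(y_{t+2}−ȳ) = 39.2188
γ_2 = 39.2188 / 8 = 4.902

4.902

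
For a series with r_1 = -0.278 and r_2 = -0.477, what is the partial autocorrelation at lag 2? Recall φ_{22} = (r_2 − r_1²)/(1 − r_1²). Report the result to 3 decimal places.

-0.601

φ_{22} = (r_2 − r_1²) / (1 − r_1²)
r_1² = (-0.278)² = 0.077284
Numerator = -0.477 − 0.0773 = -0.5543; denominator = 1 − 0.0773 = 0.9227
φ_{22} = -0.5543 / 0.9227 = -0.601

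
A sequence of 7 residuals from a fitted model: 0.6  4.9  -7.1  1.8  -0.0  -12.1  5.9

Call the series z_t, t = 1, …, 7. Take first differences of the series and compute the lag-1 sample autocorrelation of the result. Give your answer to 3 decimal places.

-0.501

First differences Δz: 4.3, -12.0, 8.9, -1.8, -12.1, 18.0
Mean of differences = 0.8833
Numerator Σ(Δz_t−Δz̄)(Δz_{t+1}−Δz̄) = -356.2036
Denominator Σ(Δz_t−Δz̄)² = 710.6683
r_1(Δz) = -356.2036 / 710.6683 = -0.501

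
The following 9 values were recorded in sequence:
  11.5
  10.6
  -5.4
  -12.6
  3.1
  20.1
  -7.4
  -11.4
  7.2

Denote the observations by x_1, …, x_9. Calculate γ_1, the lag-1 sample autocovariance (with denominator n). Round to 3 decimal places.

1.298

Mean x̄ = (11.5 + 10.6 − 5.4 − 12.6 + 3.1 + 20.1 − 7.4 − 11.4 + 7.2)/9 = 1.7444
Σ_{t=1}^{8}(x_t−x̄)(x_{t+1}−x̄) = 11.6802
γ_1 = 11.6802 / 9 = 1.298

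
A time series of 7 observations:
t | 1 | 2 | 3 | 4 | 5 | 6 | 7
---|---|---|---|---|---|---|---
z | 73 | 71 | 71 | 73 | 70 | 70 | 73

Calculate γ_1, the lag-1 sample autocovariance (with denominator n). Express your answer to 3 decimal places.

-0.475

Mean z̄ = (73 + 71 + 71 + 73 + 70 + 70 + 73)/7 = 71.5714
Σ_{t=1}^{6}(z_t−z̄)(z_{t+1}−z̄) = -3.3265
γ_1 = -3.3265 / 7 = -0.475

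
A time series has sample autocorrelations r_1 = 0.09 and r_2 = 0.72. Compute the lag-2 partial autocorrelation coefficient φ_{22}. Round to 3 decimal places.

φ_{22} = (r_2 − r_1²) / (1 − r_1²)
r_1² = (0.09)² = 0.0081
Numerator = 0.72 − 0.0081 = 0.7119; denominator = 1 − 0.0081 = 0.9919
φ_{22} = 0.7119 / 0.9919 = 0.718

0.718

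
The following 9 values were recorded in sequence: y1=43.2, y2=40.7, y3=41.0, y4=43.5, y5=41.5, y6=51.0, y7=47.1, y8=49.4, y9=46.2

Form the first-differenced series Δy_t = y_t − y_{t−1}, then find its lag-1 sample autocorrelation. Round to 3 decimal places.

-0.592

First differences Δy: -2.5, 0.3, 2.5, -2.0, 9.5, -3.9, 2.3, -3.2
Mean of differences = 0.3750
Numerator Σ(Δy_t−Δȳ)(Δy_{t+1}−Δȳ) = -80.7831
Denominator Σ(Δy_t−Δȳ)² = 136.4550
r_1(Δy) = -80.7831 / 136.4550 = -0.592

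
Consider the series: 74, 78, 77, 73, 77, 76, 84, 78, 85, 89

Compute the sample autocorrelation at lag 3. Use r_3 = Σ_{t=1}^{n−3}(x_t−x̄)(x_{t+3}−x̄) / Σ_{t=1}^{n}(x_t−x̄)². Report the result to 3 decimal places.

Mean x̄ = (74 + 78 + 77 + 73 + 77 + 76 + 84 + 78 + 85 + 89)/10 = 79.1000
Σ(x_t−x̄)(x_{t+3}−x̄) = (31.1100) + (2.3100) + (6.5100) + (-29.8900) + (2.3100) + (-18.2900) + (48.5100) = 42.5700
Denominator Σ(x_t−x̄)² = 240.9000
r_3 = 42.5700 / 240.9000 = 0.177

0.177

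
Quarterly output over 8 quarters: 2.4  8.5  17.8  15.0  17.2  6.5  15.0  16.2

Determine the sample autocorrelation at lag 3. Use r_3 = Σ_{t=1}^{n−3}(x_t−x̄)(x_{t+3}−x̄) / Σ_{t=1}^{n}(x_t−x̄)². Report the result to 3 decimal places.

Mean x̄ = (2.4 + 8.5 + 17.8 + 15.0 + 17.2 + 6.5 + 15.0 + 16.2)/8 = 12.3250
Deviations from mean: -9.9250, -3.8250, 5.4750, 2.6750, 4.8750, -5.8250, 2.6750, 3.8750
Numerator Σ_{t=1}^{5}(x_t−x̄)(x_{t+3}−x̄) = -51.0419
Denominator Σ(x_t−x̄)² = 230.1350
r_3 = -51.0419 / 230.1350 = -0.222

-0.222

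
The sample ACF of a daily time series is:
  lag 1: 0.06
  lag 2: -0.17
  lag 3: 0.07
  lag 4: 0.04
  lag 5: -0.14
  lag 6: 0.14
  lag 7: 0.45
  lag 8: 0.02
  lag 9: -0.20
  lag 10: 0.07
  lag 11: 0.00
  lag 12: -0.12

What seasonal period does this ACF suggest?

7

The largest autocorrelation is r_7 = 0.45; the remaining lags stay at or below 0.14.
The dominant spike at lag 7 indicates a seasonal period of 7.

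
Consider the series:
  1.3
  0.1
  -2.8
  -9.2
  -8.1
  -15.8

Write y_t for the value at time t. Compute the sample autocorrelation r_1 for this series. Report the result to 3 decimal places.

0.379

Mean ȳ = (1.3 + 0.1 − 2.8 − 9.2 − 8.1 − 15.8)/6 = -5.7500
Deviations from mean: 7.0500, 5.8500, 2.9500, -3.4500, -2.3500, -10.0500
Σ(y_t−ȳ)(y_{t+1}−ȳ) = (41.2425) + (17.2575) + (-10.1775) + (8.1075) + (23.6175) = 80.0475
Denominator Σ(y_t−ȳ)² = 211.0550
r_1 = 80.0475 / 211.0550 = 0.379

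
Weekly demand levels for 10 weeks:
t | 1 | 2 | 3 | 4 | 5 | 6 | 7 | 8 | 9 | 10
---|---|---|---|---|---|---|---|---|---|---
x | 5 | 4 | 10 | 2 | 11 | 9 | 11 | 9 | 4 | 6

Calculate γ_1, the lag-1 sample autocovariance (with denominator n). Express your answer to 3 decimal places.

Mean x̄ = (5 + 4 + 10 + 2 + 11 + 9 + 11 + 9 + 4 + 6)/10 = 7.1000
Σ_{t=1}^{9}(x_t−x̄)(x_{t+1}−x̄) = -17.4100
γ_1 = -17.4100 / 10 = -1.741

-1.741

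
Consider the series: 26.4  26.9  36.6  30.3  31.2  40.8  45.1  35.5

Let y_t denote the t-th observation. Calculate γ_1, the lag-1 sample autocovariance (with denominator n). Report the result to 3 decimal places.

13.579

Mean ȳ = (26.4 + 26.9 + 36.6 + 30.3 + 31.2 + 40.8 + 45.1 + 35.5)/8 = 34.1000
Σ_{t=1}^{7}(y_t−ȳ)(y_{t+1}−ȳ) = 108.6300
γ_1 = 108.6300 / 8 = 13.579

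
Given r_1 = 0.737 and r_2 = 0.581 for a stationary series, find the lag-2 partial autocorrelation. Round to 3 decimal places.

φ_{22} = (r_2 − r_1²) / (1 − r_1²)
r_1² = (0.737)² = 0.543169
Numerator = 0.581 − 0.5432 = 0.0378; denominator = 1 − 0.5432 = 0.4568
φ_{22} = 0.0378 / 0.4568 = 0.083

0.083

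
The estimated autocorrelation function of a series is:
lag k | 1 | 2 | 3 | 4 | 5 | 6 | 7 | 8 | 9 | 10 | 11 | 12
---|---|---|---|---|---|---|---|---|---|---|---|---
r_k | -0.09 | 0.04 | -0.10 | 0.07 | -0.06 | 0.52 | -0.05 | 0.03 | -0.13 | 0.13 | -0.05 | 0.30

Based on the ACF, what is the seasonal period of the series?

6

The largest autocorrelation is r_6 = 0.52, with a weaker echo at lag 12 (0.30); the remaining lags stay at or below 0.13.
The dominant spike at lag 6 indicates a seasonal period of 6.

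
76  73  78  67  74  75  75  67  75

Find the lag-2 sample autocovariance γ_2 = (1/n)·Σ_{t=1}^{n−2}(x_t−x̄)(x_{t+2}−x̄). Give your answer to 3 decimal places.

0.049

Mean x̄ = (76 + 73 + 78 + 67 + 74 + 75 + 75 + 67 + 75)/9 = 73.3333
Σ_{t=1}^{7}(x_t−x̄)(x_{t+2}−x̄) = 0.4444
γ_2 = 0.4444 / 9 = 0.049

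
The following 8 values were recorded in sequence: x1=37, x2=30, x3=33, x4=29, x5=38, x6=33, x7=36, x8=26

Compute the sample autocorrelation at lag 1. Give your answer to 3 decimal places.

-0.428

Mean x̄ = (37 + 30 + 33 + 29 + 38 + 33 + 36 + 26)/8 = 32.7500
Deviations from mean: 4.2500, -2.7500, 0.2500, -3.7500, 5.2500, 0.2500, 3.2500, -6.7500
Numerator Σ_{t=1}^{7}(x_t−x̄)(x_{t+1}−x̄) = -52.8125
Denominator Σ(x_t−x̄)² = 123.5000
r_1 = -52.8125 / 123.5000 = -0.428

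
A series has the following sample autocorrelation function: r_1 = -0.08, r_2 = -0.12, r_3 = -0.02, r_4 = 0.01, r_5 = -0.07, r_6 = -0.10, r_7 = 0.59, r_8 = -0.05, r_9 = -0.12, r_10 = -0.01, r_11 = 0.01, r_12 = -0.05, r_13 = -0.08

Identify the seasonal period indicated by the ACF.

The largest autocorrelation is r_7 = 0.59; the remaining lags stay at or below 0.01.
The dominant spike at lag 7 indicates a seasonal period of 7.

7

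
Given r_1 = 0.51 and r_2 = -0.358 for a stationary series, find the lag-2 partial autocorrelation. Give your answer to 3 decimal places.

φ_{22} = (r_2 − r_1²) / (1 − r_1²)
r_1² = (0.51)² = 0.2601
Numerator = -0.358 − 0.2601 = -0.6181; denominator = 1 − 0.2601 = 0.7399
φ_{22} = -0.6181 / 0.7399 = -0.835

-0.835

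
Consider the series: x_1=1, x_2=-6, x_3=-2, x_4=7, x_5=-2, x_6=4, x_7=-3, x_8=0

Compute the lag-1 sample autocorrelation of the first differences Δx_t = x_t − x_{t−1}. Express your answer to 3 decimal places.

-0.591

First differences Δx: -7, 4, 9, -9, 6, -7, 3
Mean of differences = -0.1429
Numerator Σ(Δx_t−Δx̄)(Δx_{t+1}−Δx̄) = -189.5918
Denominator Σ(Δx_t−Δx̄)² = 320.8571
r_1(Δx) = -189.5918 / 320.8571 = -0.591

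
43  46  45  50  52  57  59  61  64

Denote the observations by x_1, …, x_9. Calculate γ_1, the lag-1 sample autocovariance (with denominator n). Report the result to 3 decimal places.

34.333

Mean x̄ = (43 + 46 + 45 + 50 + 52 + 57 + 59 + 61 + 64)/9 = 53.0000
Σ_{t=1}^{8}(x_t−x̄)(x_{t+1}−x̄) = 309.0000
γ_1 = 309.0000 / 9 = 34.333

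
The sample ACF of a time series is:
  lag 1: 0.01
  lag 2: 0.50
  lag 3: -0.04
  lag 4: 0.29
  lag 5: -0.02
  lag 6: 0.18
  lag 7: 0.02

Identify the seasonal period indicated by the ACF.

2

The largest autocorrelation is r_2 = 0.50, with weaker echoes at lags 4 (0.29) and 6 (0.18); the remaining lags stay at or below 0.02.
The dominant spike at lag 2 indicates a seasonal period of 2.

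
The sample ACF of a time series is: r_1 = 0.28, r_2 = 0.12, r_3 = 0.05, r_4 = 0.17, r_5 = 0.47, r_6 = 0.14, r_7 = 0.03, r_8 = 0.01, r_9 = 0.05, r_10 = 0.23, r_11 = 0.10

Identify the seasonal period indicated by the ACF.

5

The largest autocorrelation is r_5 = 0.47; the remaining lags stay at or below 0.28. The elevated value at lag 1 (0.28), dropping to 0.12 at lag 2, reflects decaying short-term dependence rather than seasonality.
The dominant spike at lag 5 indicates a seasonal period of 5.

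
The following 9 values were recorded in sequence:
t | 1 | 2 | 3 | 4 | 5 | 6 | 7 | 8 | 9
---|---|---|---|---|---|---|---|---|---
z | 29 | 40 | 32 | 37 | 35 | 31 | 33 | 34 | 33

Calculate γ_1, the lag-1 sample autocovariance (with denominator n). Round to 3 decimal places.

Mean z̄ = (29 + 40 + 32 + 37 + 35 + 31 + 33 + 34 + 33)/9 = 33.7778
Σ_{t=1}^{8}(z_t−z̄)(z_{t+1}−z̄) = -44.1605
γ_1 = -44.1605 / 9 = -4.907

-4.907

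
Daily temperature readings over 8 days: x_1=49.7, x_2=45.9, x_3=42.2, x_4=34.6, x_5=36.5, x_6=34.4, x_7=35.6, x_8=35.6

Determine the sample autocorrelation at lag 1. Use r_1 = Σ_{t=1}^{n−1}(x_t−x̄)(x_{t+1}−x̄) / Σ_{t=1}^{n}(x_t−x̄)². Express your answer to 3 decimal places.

0.551

Mean x̄ = (49.7 + 45.9 + 42.2 + 34.6 + 36.5 + 34.4 + 35.6 + 35.6)/8 = 39.3125
Deviations from mean: 10.3875, 6.5875, 2.8875, -4.7125, -2.8125, -4.9125, -3.7125, -3.7125
Σ(x_t−x̄)(x_{t+1}−x̄) = (68.4277) + (19.0214) + (-13.6073) + (13.2539) + (13.8164) + (18.2377) + (13.7827) = 132.9323
Denominator Σ(x_t−x̄)² = 241.4488
r_1 = 132.9323 / 241.4488 = 0.551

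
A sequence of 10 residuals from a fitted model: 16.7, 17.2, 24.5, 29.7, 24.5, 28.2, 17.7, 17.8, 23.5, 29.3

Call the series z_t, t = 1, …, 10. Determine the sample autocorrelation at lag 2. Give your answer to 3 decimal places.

Mean z̄ = (16.7 + 17.2 + 24.5 + 29.7 + 24.5 + 28.2 + 17.7 + 17.8 + 23.5 + 29.3)/10 = 22.9100
Numerator Σ_{t=1}^{8}(z_t−z̄)(z_{t+2}−z̄) = -81.2402
Denominator Σ(z_t−z̄)² = 244.7490
r_2 = -81.2402 / 244.7490 = -0.332

-0.332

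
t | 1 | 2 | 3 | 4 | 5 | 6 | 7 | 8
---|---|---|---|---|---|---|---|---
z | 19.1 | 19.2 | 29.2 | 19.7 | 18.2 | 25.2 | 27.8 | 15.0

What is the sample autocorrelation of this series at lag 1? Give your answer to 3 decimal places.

Mean z̄ = (19.1 + 19.2 + 29.2 + 19.7 + 18.2 + 25.2 + 27.8 + 15.0)/8 = 21.6750
Numerator Σ_{t=1}^{7}(z_t−z̄)(z_{t+1}−z̄) = -51.7931
Denominator Σ(z_t−z̄)² = 179.8550
r_1 = -51.7931 / 179.8550 = -0.288

-0.288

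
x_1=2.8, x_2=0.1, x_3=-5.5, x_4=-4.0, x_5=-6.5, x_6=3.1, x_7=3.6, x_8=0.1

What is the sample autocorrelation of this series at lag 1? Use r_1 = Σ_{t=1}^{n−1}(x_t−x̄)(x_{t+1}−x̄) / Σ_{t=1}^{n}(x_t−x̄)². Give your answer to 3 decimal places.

0.274

Mean x̄ = (2.8 + 0.1 − 5.5 − 4.0 − 6.5 + 3.1 + 3.6 + 0.1)/8 = -0.7875
Deviations from mean: 3.5875, 0.8875, -4.7125, -3.2125, -5.7125, 3.8875, 4.3875, 0.8875
Σ(x_t−x̄)(x_{t+1}−x̄) = (3.1839) + (-4.1823) + (15.1389) + (18.3514) + (-22.2073) + (17.0564) + (3.8939) = 31.2348
Denominator Σ(x_t−x̄)² = 113.9688
r_1 = 31.2348 / 113.9688 = 0.274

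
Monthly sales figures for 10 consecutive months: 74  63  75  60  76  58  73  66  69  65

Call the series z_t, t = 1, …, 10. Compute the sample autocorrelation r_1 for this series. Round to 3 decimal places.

-0.877

Mean z̄ = (74 + 63 + 75 + 60 + 76 + 58 + 73 + 66 + 69 + 65)/10 = 67.9000
Numerator Σ_{t=1}^{9}(z_t−z̄)(z_{t+1}−z̄) = -330.4100
Denominator Σ(z_t−z̄)² = 376.9000
r_1 = -330.4100 / 376.9000 = -0.877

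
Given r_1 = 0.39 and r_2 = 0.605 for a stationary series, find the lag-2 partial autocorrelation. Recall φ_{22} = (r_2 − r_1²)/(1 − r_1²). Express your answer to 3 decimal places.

φ_{22} = (r_2 − r_1²) / (1 − r_1²)
r_1² = (0.39)² = 0.1521
Numerator = 0.605 − 0.1521 = 0.4529; denominator = 1 − 0.1521 = 0.8479
φ_{22} = 0.4529 / 0.8479 = 0.534

0.534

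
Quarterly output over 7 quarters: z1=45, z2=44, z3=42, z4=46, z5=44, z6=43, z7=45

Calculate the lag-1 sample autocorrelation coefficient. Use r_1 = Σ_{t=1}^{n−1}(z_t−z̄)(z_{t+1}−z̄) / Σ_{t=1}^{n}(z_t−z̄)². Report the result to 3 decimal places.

Mean z̄ = (45 + 44 + 42 + 46 + 44 + 43 + 45)/7 = 44.1429
Deviations from mean: 0.8571, -0.1429, -2.1429, 1.8571, -0.1429, -1.1429, 0.8571
Numerator Σ_{t=1}^{6}(z_t−z̄)(z_{t+1}−z̄) = -4.8776
Denominator Σ(z_t−z̄)² = 10.8571
r_1 = -4.8776 / 10.8571 = -0.449

-0.449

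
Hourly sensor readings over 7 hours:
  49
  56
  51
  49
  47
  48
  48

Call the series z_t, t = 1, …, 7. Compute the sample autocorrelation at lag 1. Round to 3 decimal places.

0.220

Mean z̄ = (49 + 56 + 51 + 49 + 47 + 48 + 48)/7 = 49.7143
Numerator Σ_{t=1}^{6}(z_t−z̄)(z_{t+1}−z̄) = 12.2041
Denominator Σ(z_t−z̄)² = 55.4286
r_1 = 12.2041 / 55.4286 = 0.220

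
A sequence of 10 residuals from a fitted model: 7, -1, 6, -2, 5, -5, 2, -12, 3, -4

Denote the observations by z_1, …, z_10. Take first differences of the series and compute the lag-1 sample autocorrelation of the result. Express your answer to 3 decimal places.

-0.863

First differences Δz: -8, 7, -8, 7, -10, 7, -14, 15, -7
Mean of differences = -1.2222
Numerator Σ(Δz_t−Δz̄)(Δz_{t+1}−Δz̄) = -717.6049
Denominator Σ(Δz_t−Δz̄)² = 831.5556
r_1(Δz) = -717.6049 / 831.5556 = -0.863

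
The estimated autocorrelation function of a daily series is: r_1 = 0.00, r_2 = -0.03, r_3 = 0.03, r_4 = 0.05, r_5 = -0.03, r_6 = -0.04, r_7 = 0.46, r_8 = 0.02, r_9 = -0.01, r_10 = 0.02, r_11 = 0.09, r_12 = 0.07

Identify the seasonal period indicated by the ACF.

7

The largest autocorrelation is r_7 = 0.46; the remaining lags stay at or below 0.09.
The dominant spike at lag 7 indicates a seasonal period of 7.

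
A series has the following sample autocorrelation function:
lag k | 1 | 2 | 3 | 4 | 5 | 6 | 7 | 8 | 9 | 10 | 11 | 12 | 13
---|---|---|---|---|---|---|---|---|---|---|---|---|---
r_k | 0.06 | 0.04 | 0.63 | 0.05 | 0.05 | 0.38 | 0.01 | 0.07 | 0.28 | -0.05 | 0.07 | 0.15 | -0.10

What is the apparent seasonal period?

The largest autocorrelation is r_3 = 0.63, with weaker echoes at lags 6 (0.38), 9 (0.28) and 12 (0.15); the remaining lags stay at or below 0.07.
The dominant spike at lag 3 indicates a seasonal period of 3.

3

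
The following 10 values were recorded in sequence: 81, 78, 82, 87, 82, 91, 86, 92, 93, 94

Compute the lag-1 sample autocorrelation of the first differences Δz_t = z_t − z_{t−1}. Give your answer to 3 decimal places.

-0.768

First differences Δz: -3, 4, 5, -5, 9, -5, 6, 1, 1
Mean of differences = 1.4444
Numerator Σ(Δz_t−Δz̄)(Δz_{t+1}−Δz̄) = -153.7531
Denominator Σ(Δz_t−Δz̄)² = 200.2222
r_1(Δz) = -153.7531 / 200.2222 = -0.768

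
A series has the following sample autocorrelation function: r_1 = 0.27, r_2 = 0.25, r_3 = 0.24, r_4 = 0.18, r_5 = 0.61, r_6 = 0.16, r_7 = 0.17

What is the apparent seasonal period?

The largest autocorrelation is r_5 = 0.61; the remaining lags stay at or below 0.27. The elevated value at lag 1 (0.27), dropping to 0.25 at lag 2, reflects decaying short-term dependence rather than seasonality.
The dominant spike at lag 5 indicates a seasonal period of 5.

5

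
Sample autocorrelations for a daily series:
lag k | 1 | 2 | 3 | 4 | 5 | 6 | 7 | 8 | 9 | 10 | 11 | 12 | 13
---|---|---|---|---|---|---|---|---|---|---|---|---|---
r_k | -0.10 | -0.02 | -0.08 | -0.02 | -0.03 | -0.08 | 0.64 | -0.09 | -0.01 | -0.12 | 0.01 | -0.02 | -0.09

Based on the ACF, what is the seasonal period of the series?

The largest autocorrelation is r_7 = 0.64; the remaining lags stay at or below 0.01.
The dominant spike at lag 7 indicates a seasonal period of 7.

7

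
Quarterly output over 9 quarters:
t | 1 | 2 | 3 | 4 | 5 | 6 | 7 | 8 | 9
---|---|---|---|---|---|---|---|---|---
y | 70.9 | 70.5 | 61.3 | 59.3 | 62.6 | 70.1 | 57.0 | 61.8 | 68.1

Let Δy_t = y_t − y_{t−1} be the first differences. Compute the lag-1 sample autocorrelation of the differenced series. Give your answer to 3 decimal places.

First differences Δy: -0.4, -9.2, -2.0, 3.3, 7.5, -13.1, 4.8, 6.3
Mean of differences = -0.3500
Numerator Σ(Δy_t−Δȳ)(Δy_{t+1}−Δȳ) = -93.8275
Denominator Σ(Δy_t−Δȳ)² = 389.3000
r_1(Δy) = -93.8275 / 389.3000 = -0.241

-0.241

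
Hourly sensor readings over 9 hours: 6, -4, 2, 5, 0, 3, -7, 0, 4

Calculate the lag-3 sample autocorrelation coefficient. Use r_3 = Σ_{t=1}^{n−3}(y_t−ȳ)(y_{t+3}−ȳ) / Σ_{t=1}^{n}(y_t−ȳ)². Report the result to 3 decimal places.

0.014

Mean ȳ = (6 − 4 + 2 + 5 + 0 + 3 − 7 + 0 + 4)/9 = 1.0000
Numerator Σ_{t=1}^{6}(y_t−ȳ)(y_{t+3}−ȳ) = 2.0000
Denominator Σ(y_t−ȳ)² = 146.0000
r_3 = 2.0000 / 146.0000 = 0.014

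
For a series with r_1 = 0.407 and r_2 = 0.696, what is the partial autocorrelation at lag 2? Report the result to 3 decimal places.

φ_{22} = (r_2 − r_1²) / (1 − r_1²)
r_1² = (0.407)² = 0.165649
Numerator = 0.696 − 0.1656 = 0.5304; denominator = 1 − 0.1656 = 0.8344
φ_{22} = 0.5304 / 0.8344 = 0.636

0.636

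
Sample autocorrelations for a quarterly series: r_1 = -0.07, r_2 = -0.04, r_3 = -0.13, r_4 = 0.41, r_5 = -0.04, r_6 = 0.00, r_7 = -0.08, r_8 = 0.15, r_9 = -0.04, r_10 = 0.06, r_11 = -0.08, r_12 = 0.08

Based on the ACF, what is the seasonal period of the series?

The largest autocorrelation is r_4 = 0.41, with a weaker echo at lag 8 (0.15); the remaining lags stay at or below 0.08.
The dominant spike at lag 4 indicates a seasonal period of 4.

4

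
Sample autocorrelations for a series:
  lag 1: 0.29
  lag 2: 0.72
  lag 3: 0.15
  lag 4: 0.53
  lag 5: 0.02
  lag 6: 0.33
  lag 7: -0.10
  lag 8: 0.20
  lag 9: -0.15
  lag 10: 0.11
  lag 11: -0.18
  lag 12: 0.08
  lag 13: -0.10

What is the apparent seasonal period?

2

The largest autocorrelation is r_2 = 0.72, with weaker echoes at lags 4 (0.53) and 6 (0.33); the remaining lags stay at or below 0.29.
The dominant spike at lag 2 indicates a seasonal period of 2.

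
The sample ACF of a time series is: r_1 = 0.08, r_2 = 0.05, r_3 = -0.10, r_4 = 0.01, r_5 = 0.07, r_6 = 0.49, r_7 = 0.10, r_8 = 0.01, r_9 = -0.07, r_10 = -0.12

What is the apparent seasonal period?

The largest autocorrelation is r_6 = 0.49; the remaining lags stay at or below 0.10.
The dominant spike at lag 6 indicates a seasonal period of 6.

6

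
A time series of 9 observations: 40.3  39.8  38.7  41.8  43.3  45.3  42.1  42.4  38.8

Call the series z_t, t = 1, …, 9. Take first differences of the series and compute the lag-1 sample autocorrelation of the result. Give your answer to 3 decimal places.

First differences Δz: -0.5, -1.1, 3.1, 1.5, 2.0, -3.2, 0.3, -3.6
Mean of differences = -0.1875
Numerator Σ(Δz_t−Δz̄)(Δz_{t+1}−Δz̄) = -3.1977
Denominator Σ(Δz_t−Δz̄)² = 40.3288
r_1(Δz) = -3.1977 / 40.3288 = -0.079

-0.079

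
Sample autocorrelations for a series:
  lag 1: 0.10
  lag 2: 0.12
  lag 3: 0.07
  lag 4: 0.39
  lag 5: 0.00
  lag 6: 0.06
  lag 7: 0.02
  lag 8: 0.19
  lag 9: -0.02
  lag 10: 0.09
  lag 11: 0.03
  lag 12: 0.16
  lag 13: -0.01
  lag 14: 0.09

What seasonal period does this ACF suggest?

4

The largest autocorrelation is r_4 = 0.39, with weaker echoes at lags 8 (0.19) and 12 (0.16); the remaining lags stay at or below 0.12.
The dominant spike at lag 4 indicates a seasonal period of 4.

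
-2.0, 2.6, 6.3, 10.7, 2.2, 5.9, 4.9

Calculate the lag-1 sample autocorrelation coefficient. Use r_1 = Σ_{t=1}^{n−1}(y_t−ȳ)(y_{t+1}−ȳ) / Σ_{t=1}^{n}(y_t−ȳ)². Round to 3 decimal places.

Mean ȳ = (-2.0 + 2.6 + 6.3 + 10.7 + 2.2 + 5.9 + 4.9)/7 = 4.3714
Numerator Σ_{t=1}^{6}(y_t−ȳ)(y_{t+1}−ȳ) = 3.8220
Denominator Σ(y_t−ȳ)² = 94.8343
r_1 = 3.8220 / 94.8343 = 0.040

0.040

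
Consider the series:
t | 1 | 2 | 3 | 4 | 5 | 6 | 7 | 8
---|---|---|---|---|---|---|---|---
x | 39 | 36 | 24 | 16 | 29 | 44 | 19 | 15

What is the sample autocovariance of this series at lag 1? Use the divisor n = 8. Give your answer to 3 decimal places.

Mean x̄ = (39 + 36 + 24 + 16 + 29 + 44 + 19 + 15)/8 = 27.7500
Σ_{t=1}^{7}(x_t−x̄)(x_{t+1}−x̄) = 80.9375
γ_1 = 80.9375 / 8 = 10.117

10.117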